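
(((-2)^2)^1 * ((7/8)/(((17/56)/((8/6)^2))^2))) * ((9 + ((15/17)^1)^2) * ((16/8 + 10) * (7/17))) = 24704253952/4259571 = 5799.70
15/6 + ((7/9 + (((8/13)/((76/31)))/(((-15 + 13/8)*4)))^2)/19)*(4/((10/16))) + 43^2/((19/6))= 700715350023079/1194421390110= 586.66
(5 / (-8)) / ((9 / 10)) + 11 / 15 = 7 / 180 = 0.04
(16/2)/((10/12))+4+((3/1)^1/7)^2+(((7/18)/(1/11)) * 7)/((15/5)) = 23.77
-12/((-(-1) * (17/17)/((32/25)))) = -384/25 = -15.36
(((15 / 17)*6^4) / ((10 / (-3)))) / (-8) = 729 / 17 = 42.88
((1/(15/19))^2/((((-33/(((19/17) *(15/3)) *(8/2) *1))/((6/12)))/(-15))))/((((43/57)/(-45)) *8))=-1954815/32164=-60.78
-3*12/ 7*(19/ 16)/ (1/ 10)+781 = 10079/ 14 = 719.93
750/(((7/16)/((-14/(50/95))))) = -45600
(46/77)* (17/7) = 782/539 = 1.45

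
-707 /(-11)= 707 /11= 64.27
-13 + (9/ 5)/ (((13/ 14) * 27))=-2521/ 195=-12.93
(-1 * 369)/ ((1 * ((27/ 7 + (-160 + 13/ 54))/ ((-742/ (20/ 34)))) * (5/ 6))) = -5278277844/ 1473275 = -3582.68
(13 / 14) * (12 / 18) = 0.62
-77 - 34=-111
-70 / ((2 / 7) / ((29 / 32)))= -7105 / 32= -222.03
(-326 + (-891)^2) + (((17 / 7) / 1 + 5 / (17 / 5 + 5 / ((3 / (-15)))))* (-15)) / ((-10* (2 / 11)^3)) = 794103.31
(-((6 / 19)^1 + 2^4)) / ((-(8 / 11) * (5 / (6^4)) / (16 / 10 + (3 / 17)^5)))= 1255106084364 / 134886415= 9304.91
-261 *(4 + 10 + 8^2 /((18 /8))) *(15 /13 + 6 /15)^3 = -11413674478 /274625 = -41560.94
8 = 8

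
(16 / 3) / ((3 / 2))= 32 / 9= 3.56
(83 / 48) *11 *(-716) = -163427 / 12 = -13618.92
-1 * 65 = -65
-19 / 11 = -1.73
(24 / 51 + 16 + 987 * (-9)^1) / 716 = -150731 / 12172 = -12.38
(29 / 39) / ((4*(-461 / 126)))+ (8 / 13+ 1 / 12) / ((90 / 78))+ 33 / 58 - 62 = -1904420927 / 31283460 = -60.88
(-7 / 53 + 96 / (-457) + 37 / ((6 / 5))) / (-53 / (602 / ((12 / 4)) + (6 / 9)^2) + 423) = 4010202515 / 55598312439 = 0.07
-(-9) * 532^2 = 2547216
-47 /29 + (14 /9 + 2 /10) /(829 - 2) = -1746814 /1079235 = -1.62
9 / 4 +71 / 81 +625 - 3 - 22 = 195413 / 324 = 603.13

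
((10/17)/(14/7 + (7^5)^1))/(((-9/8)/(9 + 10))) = -1520/2571777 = -0.00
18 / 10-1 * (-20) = 109 / 5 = 21.80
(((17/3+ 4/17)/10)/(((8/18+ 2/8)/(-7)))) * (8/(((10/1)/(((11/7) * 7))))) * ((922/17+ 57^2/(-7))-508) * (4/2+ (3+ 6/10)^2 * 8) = 22932380830128/4515625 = 5078451.12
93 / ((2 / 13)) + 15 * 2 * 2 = 1329 / 2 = 664.50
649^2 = 421201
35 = 35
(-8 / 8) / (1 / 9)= -9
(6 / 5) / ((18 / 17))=17 / 15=1.13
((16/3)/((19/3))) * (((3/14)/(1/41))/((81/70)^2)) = 229600/41553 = 5.53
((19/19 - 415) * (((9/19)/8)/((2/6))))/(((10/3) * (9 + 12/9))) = -50301/23560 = -2.14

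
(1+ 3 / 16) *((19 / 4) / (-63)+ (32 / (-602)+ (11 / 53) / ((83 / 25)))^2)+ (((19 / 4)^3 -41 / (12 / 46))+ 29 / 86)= -1569930480924761 / 31558286912418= -49.75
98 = 98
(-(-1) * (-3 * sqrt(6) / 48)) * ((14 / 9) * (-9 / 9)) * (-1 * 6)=-7 * sqrt(6) / 12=-1.43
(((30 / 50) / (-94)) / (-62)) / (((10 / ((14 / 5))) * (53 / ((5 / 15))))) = 7 / 38610500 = 0.00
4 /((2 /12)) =24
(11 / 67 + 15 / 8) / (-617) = -1093 / 330712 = -0.00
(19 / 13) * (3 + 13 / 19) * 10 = 700 / 13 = 53.85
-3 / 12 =-1 / 4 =-0.25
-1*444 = -444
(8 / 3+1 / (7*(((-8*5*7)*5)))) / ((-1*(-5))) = 78397 / 147000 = 0.53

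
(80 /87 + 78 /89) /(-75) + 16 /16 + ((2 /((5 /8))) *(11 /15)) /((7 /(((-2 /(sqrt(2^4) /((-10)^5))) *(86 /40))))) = 146501527733 /4065075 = 36039.07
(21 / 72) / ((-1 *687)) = -7 / 16488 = -0.00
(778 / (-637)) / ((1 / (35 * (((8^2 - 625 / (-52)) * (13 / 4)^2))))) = -7688585 / 224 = -34324.04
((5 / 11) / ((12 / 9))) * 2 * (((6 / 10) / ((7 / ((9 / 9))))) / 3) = 3 / 154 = 0.02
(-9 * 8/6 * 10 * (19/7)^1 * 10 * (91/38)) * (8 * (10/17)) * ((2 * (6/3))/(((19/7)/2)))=-108185.76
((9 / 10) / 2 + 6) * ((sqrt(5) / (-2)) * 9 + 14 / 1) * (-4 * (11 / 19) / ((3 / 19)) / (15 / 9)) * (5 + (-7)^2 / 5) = -1470084 / 125 + 472527 * sqrt(5) / 125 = -3307.85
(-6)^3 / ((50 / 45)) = -972 / 5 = -194.40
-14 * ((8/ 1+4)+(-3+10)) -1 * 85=-351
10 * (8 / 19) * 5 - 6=286 / 19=15.05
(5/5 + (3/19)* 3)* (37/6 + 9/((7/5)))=1058/57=18.56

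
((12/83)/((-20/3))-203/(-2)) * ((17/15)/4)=1431859/49800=28.75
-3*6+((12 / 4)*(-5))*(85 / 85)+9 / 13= -420 / 13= -32.31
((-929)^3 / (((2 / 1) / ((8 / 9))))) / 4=-801765089 / 9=-89085009.89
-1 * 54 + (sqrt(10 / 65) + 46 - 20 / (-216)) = -427 / 54 + sqrt(26) / 13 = -7.52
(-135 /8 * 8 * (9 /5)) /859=-243 /859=-0.28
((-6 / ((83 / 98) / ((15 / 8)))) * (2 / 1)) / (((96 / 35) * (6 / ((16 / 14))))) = -1225 / 664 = -1.84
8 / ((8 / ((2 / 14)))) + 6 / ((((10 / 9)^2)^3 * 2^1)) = 12160261 / 7000000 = 1.74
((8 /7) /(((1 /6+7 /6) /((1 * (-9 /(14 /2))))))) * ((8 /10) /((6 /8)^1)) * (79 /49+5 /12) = -28632 /12005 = -2.39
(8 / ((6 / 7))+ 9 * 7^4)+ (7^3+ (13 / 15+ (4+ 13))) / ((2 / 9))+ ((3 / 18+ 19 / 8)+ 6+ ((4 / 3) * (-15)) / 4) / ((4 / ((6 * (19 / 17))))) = 23248.17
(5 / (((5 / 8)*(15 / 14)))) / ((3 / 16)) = 1792 / 45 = 39.82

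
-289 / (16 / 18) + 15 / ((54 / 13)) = -321.51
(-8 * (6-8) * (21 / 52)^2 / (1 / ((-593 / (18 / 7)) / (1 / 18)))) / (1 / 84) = -153769644 / 169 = -909879.55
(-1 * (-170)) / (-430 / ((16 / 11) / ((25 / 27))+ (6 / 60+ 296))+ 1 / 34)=-946295820 / 7877281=-120.13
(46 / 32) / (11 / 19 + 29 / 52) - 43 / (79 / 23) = -3993789 / 354868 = -11.25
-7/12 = -0.58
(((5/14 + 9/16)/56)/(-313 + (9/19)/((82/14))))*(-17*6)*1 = 4092087/764443904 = 0.01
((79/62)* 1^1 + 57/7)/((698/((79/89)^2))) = 25506967/2399524372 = 0.01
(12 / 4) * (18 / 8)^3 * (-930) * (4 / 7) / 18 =-112995 / 112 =-1008.88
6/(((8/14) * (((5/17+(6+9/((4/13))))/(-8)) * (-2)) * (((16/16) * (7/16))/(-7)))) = -45696/2417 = -18.91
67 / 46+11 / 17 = 1645 / 782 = 2.10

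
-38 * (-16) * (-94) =-57152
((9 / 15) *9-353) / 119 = -1738 / 595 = -2.92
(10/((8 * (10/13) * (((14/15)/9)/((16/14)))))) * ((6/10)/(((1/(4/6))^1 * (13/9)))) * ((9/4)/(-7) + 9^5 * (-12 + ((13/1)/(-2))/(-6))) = -1096496190/343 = -3196781.90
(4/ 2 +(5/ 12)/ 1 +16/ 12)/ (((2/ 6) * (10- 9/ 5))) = 225/ 164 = 1.37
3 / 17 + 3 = 54 / 17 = 3.18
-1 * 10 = -10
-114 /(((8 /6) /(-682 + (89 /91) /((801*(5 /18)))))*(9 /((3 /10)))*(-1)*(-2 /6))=13265667 /2275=5831.06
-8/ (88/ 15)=-15/ 11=-1.36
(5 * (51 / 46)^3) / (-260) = -132651 / 5061472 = -0.03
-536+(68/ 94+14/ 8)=-100303/ 188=-533.53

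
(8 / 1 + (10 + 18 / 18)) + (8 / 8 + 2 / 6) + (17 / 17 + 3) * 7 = 145 / 3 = 48.33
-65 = -65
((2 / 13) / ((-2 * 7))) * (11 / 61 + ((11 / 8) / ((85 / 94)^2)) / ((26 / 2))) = -3548589 / 1042755350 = -0.00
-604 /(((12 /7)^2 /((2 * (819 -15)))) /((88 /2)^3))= -84457039744 /3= -28152346581.33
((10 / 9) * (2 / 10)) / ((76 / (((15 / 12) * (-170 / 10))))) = -85 / 1368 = -0.06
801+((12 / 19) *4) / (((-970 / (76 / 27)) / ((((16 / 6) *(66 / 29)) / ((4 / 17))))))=101370649 / 126585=800.81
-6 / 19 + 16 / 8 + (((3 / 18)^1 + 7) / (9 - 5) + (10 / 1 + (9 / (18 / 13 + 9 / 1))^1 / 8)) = 2581 / 190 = 13.58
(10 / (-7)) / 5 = -2 / 7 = -0.29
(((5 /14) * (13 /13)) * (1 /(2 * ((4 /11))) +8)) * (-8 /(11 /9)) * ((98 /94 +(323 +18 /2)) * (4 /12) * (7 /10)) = -320175 /188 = -1703.06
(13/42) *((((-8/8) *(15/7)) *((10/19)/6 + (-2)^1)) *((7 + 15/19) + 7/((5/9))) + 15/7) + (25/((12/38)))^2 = 4007971369/636804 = 6293.89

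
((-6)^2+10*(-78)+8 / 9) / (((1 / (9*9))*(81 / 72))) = -53504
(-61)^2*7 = 26047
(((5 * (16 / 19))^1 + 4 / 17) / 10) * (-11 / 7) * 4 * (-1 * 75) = 209.59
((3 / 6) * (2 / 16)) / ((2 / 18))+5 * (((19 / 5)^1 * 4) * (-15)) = -1139.44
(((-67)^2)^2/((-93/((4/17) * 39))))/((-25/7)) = 7335008044/13175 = 556736.85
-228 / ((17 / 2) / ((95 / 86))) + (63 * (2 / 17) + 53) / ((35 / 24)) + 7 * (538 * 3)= 289361094 / 25585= 11309.79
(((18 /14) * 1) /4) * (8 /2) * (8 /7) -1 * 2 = -26 /49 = -0.53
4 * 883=3532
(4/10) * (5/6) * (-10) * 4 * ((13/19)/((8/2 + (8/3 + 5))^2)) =-312/4655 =-0.07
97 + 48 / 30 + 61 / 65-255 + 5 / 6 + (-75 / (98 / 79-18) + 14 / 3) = -2504113 / 17212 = -145.49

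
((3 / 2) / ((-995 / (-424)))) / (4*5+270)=318 / 144275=0.00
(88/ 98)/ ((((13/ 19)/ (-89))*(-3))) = 38.93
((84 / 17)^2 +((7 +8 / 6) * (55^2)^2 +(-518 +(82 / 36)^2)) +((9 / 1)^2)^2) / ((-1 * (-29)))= 2629699.34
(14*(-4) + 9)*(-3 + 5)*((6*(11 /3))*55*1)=-113740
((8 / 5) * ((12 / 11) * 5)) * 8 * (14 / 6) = 1792 / 11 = 162.91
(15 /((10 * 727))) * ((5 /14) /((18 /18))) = 15 /20356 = 0.00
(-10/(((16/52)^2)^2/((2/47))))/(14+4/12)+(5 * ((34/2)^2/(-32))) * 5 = -29631865/129344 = -229.09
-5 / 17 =-0.29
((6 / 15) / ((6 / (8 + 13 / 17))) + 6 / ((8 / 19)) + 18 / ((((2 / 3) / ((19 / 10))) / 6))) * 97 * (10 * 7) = 223450073 / 102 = 2190686.99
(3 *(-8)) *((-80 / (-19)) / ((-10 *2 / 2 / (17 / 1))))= 3264 / 19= 171.79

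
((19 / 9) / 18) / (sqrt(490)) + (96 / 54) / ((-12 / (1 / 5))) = -4 / 135 + 19 * sqrt(10) / 11340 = -0.02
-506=-506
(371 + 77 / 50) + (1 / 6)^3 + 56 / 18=2028541 / 5400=375.66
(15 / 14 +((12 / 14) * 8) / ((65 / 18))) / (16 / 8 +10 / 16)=1.13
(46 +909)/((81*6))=955/486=1.97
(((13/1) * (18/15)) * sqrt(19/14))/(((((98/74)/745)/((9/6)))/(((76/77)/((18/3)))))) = 4085133 * sqrt(266)/26411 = 2522.68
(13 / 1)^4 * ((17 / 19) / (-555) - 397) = -119567256302 / 10545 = -11338763.04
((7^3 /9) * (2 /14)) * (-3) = -49 /3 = -16.33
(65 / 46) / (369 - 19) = 13 / 3220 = 0.00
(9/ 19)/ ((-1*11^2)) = -9/ 2299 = -0.00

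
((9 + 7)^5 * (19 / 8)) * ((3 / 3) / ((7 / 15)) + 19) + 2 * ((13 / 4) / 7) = 737148941 / 14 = 52653495.79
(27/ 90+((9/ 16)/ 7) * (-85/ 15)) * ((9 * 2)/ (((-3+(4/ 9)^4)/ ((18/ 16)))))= 46235367/ 43516480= 1.06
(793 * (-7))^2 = 30813601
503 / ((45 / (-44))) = -22132 / 45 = -491.82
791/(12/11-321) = -8701/3519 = -2.47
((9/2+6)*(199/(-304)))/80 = -4179/48640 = -0.09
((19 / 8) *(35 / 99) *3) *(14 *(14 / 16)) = 30.86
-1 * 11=-11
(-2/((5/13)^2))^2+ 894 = 672994/625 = 1076.79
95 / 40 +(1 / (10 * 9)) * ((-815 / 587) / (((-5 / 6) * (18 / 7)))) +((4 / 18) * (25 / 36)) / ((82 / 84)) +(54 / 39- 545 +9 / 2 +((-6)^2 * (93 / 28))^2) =227838596011603 / 16557133320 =13760.75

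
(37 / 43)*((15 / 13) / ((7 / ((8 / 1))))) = 4440 / 3913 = 1.13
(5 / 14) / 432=5 / 6048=0.00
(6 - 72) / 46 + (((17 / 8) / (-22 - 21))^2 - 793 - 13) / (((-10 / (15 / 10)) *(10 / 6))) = 19352846289 / 272172800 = 71.10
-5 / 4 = -1.25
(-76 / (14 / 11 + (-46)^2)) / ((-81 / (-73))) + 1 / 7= 0.11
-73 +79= 6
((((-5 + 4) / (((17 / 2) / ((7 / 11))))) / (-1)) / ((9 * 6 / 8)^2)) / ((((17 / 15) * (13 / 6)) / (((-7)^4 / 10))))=537824 / 3347487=0.16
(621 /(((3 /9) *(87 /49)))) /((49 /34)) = 21114 /29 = 728.07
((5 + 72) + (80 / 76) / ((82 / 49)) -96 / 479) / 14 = 28891783 / 5223974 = 5.53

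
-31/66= -0.47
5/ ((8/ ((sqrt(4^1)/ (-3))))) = -5/ 12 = -0.42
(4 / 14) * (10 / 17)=20 / 119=0.17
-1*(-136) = 136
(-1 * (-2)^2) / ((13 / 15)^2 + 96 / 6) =-900 / 3769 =-0.24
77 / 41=1.88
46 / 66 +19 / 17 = 1018 / 561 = 1.81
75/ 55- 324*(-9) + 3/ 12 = 2917.61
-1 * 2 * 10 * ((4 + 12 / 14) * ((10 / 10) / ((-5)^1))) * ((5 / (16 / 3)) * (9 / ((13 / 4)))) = 4590 / 91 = 50.44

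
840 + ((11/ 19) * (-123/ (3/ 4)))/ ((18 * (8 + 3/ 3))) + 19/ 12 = 5177179/ 6156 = 841.00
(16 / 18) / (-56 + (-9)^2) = 0.04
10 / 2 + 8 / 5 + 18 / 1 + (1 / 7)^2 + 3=6767 / 245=27.62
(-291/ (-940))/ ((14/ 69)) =20079/ 13160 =1.53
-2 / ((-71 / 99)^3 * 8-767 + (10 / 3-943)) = 970299 / 829420124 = 0.00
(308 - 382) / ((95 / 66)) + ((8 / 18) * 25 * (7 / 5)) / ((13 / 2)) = -544828 / 11115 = -49.02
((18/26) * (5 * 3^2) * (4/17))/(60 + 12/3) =405/3536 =0.11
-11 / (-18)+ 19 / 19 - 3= -25 / 18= -1.39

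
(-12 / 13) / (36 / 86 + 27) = -172 / 5109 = -0.03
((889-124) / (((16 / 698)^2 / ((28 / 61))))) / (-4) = -652244355 / 3904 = -167070.79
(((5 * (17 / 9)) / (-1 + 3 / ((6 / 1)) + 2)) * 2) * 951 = 107780 / 9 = 11975.56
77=77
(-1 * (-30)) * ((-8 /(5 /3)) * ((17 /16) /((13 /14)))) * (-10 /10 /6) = 357 /13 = 27.46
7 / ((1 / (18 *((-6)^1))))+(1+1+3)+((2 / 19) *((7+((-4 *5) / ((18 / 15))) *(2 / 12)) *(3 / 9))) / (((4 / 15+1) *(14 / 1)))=-898937 / 1197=-750.99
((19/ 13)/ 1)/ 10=19/ 130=0.15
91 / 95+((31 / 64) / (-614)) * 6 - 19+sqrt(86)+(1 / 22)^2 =-8.77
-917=-917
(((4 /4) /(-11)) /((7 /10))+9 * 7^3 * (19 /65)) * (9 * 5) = 40640679 /1001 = 40600.08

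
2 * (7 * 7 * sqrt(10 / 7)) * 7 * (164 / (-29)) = -16072 * sqrt(70) / 29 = -4636.83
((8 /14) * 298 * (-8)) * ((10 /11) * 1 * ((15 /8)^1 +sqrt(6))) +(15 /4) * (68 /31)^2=-95360 * sqrt(6) /77- 170491620 /73997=-5337.58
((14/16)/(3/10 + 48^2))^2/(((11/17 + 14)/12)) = 20825/176285309868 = 0.00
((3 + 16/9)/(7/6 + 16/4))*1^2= 86/93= 0.92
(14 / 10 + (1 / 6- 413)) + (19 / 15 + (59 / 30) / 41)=-410.12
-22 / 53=-0.42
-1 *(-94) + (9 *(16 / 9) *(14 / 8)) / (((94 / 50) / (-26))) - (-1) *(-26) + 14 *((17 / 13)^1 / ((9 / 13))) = -123850 / 423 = -292.79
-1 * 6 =-6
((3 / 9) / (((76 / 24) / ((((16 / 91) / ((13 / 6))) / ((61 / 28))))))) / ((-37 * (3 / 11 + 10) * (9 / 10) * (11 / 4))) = -0.00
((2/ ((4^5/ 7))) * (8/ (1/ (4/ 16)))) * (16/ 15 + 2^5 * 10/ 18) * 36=371/ 20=18.55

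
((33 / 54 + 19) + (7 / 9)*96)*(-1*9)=-1697 / 2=-848.50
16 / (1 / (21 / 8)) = 42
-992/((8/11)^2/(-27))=101277/2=50638.50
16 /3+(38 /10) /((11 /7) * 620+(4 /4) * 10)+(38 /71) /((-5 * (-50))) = 195896191 /36689250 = 5.34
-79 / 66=-1.20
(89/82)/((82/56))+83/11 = 153229/18491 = 8.29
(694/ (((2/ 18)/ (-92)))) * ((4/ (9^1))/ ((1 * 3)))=-255392/ 3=-85130.67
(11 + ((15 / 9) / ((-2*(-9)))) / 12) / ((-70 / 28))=-7133 / 1620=-4.40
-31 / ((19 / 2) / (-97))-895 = -10991 / 19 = -578.47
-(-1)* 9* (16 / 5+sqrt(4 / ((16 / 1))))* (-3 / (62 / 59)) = -58941 / 620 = -95.07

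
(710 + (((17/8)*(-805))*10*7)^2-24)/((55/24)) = 688251184803/110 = 6256828952.75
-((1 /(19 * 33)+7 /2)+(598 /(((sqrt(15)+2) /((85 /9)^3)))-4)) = 27910904875 /304722-367246750 * sqrt(15) /8019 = -85776.66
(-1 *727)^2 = 528529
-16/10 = -8/5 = -1.60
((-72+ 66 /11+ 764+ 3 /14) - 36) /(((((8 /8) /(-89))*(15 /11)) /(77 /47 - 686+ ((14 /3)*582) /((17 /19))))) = -2435799970021 /23970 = -101618688.78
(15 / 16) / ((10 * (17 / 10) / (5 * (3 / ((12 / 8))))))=75 / 136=0.55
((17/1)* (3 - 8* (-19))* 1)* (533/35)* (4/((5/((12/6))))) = 64203.66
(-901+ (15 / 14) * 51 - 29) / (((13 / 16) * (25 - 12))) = -98040 / 1183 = -82.87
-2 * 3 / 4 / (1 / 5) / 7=-15 / 14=-1.07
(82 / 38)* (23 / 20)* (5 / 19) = 943 / 1444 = 0.65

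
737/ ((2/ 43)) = 31691/ 2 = 15845.50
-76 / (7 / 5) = -380 / 7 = -54.29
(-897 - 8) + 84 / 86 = -38873 / 43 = -904.02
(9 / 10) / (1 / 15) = 13.50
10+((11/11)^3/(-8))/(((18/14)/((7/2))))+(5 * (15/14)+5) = 20177/1008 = 20.02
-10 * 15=-150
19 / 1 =19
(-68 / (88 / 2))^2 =289 / 121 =2.39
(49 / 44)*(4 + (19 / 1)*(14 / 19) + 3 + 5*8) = 2989 / 44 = 67.93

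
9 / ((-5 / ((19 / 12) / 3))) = -19 / 20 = -0.95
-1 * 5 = -5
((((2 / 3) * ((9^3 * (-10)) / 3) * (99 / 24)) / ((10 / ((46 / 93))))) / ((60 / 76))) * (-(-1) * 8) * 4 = -2076624 / 155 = -13397.57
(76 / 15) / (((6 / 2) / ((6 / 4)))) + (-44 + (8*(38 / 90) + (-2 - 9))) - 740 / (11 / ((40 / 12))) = -135299 / 495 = -273.33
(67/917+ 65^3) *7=251831192/131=1922375.51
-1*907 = -907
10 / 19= 0.53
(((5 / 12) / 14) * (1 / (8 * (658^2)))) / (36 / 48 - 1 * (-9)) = 5 / 5673560256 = 0.00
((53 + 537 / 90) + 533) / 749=2537 / 3210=0.79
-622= -622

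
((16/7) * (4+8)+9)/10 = 51/14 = 3.64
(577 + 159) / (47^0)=736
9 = 9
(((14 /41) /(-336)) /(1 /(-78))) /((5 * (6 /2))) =13 /2460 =0.01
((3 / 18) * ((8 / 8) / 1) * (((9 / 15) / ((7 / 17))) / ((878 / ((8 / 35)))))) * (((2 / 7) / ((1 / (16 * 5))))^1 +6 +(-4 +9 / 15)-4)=25534 / 18822125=0.00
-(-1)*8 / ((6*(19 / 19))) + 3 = 13 / 3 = 4.33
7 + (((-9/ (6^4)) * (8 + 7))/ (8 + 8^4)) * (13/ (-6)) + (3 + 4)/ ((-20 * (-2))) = 42402853/ 5909760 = 7.18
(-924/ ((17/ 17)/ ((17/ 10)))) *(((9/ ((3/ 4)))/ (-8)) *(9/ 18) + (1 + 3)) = -51051/ 10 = -5105.10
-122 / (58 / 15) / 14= -915 / 406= -2.25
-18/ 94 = -9/ 47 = -0.19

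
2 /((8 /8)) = 2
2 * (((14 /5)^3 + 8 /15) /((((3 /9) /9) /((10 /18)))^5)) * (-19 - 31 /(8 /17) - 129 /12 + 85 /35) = -22278345300 /7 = -3182620757.14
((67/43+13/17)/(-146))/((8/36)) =-7641/106726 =-0.07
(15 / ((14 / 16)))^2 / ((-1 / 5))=-72000 / 49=-1469.39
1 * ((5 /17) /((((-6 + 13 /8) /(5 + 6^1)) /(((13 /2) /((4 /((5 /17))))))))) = -715 /2023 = -0.35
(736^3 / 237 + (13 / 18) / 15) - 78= 35880280327 / 21330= 1682150.98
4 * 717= 2868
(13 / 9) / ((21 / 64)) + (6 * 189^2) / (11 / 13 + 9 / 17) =4476217811 / 28728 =155813.76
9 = 9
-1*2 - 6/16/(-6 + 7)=-19/8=-2.38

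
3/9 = 1/3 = 0.33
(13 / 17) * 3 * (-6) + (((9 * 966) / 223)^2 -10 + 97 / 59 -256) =61940239713 / 49878187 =1241.83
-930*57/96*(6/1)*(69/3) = -609615/8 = -76201.88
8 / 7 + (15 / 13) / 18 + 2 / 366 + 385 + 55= 14695021 / 33306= 441.21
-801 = -801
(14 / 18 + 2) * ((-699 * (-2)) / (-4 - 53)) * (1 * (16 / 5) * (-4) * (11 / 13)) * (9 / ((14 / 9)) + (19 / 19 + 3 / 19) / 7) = 1298313280 / 295659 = 4391.25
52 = 52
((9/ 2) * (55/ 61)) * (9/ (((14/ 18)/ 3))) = 120285/ 854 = 140.85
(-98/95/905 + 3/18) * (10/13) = 0.13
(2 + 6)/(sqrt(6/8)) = 16*sqrt(3)/3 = 9.24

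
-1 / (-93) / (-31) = -1 / 2883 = -0.00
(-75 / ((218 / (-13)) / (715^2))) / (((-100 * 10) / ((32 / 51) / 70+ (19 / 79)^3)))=-5351814267943 / 102323341904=-52.30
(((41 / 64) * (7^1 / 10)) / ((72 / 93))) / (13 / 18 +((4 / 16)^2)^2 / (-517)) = 1971321 / 2457940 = 0.80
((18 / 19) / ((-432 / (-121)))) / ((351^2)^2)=121 / 6921389798856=0.00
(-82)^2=6724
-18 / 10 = -9 / 5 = -1.80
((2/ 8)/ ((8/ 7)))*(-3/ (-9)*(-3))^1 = -7/ 32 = -0.22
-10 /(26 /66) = -330 /13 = -25.38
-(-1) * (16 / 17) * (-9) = -144 / 17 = -8.47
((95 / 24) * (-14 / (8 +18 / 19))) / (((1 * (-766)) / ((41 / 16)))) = 103607 / 5000448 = 0.02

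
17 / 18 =0.94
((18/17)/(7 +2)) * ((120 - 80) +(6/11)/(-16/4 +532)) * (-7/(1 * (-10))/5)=271047/411400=0.66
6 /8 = 3 /4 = 0.75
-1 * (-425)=425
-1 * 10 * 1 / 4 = -5 / 2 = -2.50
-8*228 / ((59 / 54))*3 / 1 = -295488 / 59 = -5008.27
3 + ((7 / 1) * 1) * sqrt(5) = 3 + 7 * sqrt(5) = 18.65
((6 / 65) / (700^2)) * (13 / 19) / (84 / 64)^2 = 32 / 427678125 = 0.00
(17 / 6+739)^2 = 19811401 / 36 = 550316.69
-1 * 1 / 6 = -1 / 6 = -0.17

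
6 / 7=0.86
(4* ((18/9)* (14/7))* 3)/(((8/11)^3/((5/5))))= 124.78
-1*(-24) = 24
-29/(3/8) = -232/3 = -77.33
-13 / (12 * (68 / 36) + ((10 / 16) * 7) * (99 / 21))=-312 / 1039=-0.30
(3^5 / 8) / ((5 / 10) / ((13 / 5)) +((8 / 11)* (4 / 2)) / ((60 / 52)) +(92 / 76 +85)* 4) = 9903465 / 112906028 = 0.09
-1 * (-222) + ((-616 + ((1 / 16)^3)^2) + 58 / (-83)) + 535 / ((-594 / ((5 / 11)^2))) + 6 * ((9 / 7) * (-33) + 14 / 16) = -644.21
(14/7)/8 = 1/4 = 0.25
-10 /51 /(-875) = 2 /8925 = 0.00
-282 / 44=-141 / 22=-6.41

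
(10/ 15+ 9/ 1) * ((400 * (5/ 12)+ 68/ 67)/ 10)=488708/ 3015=162.09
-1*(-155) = 155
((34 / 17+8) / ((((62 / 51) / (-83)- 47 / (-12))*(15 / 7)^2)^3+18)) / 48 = 13219933565304760 / 366146724690155284389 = 0.00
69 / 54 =23 / 18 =1.28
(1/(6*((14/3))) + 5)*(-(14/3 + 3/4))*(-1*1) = 3055/112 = 27.28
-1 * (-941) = 941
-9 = -9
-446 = -446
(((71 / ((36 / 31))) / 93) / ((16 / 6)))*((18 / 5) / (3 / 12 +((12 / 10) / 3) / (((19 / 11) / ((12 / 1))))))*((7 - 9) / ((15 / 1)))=-1349 / 34530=-0.04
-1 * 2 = -2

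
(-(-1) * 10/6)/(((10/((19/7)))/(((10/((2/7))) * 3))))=95/2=47.50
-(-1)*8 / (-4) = -2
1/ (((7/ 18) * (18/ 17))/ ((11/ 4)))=187/ 28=6.68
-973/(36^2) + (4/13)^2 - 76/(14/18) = -150818323/1533168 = -98.37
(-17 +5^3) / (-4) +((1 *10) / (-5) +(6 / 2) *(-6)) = -47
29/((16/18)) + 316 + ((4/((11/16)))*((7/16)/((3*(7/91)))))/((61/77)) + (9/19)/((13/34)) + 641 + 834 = 664920221/361608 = 1838.79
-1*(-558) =558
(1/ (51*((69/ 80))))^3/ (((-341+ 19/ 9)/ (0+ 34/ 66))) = -0.00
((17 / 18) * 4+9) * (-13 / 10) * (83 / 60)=-24817 / 1080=-22.98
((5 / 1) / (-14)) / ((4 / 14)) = -5 / 4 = -1.25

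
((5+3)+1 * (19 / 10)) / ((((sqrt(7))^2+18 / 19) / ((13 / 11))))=2223 / 1510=1.47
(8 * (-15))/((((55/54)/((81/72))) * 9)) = -162/11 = -14.73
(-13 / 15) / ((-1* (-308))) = -13 / 4620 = -0.00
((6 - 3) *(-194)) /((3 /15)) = -2910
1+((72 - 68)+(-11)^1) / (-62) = 69 / 62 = 1.11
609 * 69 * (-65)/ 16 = -2731365/ 16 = -170710.31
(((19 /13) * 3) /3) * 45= 65.77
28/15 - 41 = -587/15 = -39.13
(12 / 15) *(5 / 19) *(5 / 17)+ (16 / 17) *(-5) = -1500 / 323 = -4.64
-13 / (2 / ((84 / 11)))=-546 / 11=-49.64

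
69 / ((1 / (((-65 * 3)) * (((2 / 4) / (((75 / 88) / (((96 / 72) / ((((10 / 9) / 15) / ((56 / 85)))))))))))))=-93608.81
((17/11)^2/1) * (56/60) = 4046/1815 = 2.23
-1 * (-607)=607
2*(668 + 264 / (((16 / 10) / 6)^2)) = 8761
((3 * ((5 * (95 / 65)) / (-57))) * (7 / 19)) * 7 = -245 / 247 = -0.99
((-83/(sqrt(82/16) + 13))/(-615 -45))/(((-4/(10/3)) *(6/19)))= -0.02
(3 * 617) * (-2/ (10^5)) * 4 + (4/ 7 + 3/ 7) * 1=10649/ 12500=0.85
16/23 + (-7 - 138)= -3319/23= -144.30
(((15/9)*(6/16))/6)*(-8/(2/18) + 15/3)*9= -1005/16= -62.81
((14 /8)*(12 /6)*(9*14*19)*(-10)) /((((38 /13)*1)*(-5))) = 5733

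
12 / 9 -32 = -92 / 3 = -30.67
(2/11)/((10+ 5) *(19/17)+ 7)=17/2222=0.01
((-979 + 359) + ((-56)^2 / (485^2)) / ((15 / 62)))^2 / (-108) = -1196177576972533156 / 336134613796875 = -3558.63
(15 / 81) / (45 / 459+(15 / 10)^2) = 340 / 4311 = 0.08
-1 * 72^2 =-5184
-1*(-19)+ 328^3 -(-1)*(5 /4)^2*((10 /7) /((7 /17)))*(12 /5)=3458183233 /98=35287584.01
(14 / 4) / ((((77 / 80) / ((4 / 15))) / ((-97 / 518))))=-1552 / 8547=-0.18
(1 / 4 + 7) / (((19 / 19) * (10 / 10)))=29 / 4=7.25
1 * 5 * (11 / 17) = 55 / 17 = 3.24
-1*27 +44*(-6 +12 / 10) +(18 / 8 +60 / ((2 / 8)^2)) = 14481 / 20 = 724.05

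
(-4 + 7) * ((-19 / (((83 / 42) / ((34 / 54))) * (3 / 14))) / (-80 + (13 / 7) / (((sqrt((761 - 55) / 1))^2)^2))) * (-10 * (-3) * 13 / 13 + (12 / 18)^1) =20321411169472 / 625517213427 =32.49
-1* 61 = -61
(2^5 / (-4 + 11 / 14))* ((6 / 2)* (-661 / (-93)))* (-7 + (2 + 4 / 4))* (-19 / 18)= -11252864 / 12555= -896.29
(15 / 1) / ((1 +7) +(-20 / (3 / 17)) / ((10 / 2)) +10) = -45 / 14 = -3.21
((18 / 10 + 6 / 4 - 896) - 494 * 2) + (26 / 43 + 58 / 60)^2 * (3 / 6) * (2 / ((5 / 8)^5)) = -1854.81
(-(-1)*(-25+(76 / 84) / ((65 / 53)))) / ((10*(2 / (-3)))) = 16559 / 4550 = 3.64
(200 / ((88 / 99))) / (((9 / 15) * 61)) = 375 / 61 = 6.15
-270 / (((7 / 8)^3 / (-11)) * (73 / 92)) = 139898880 / 25039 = 5587.24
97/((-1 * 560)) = -97/560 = -0.17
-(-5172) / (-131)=-5172 / 131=-39.48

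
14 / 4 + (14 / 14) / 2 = 4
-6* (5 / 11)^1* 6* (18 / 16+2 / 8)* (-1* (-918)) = -20655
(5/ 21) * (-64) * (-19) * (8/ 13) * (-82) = -3988480/ 273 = -14609.82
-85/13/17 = -5/13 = -0.38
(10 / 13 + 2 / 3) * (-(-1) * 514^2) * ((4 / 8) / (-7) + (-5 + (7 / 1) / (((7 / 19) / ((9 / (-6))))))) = -496688480 / 39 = -12735602.05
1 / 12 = 0.08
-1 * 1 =-1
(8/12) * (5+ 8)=26/3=8.67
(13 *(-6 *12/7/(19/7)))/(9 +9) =-2.74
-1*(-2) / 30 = 1 / 15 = 0.07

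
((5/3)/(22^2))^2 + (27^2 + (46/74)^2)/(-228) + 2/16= -168578195567/54839095344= -3.07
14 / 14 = 1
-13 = -13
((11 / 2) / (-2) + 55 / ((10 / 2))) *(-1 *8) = -66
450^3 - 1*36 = 91124964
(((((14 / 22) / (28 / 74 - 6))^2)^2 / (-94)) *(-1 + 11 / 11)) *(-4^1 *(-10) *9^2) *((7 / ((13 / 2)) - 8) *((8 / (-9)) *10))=0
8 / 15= 0.53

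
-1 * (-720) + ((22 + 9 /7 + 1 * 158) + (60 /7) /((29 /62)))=919.61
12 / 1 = 12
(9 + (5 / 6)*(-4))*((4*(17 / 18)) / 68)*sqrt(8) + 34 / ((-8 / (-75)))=17*sqrt(2) / 27 + 1275 / 4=319.64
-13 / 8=-1.62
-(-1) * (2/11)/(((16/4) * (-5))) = -1/110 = -0.01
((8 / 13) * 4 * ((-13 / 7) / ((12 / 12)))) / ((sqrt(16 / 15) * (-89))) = 8 * sqrt(15) / 623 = 0.05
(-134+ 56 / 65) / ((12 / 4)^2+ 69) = -4327 / 2535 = -1.71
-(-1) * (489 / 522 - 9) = -8.06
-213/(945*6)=-71/1890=-0.04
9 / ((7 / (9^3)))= 6561 / 7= 937.29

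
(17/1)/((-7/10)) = -170/7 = -24.29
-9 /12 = -3 /4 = -0.75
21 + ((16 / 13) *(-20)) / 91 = 24523 / 1183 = 20.73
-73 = -73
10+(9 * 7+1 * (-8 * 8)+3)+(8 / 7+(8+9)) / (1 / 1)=211 / 7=30.14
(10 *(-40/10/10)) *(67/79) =-268/79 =-3.39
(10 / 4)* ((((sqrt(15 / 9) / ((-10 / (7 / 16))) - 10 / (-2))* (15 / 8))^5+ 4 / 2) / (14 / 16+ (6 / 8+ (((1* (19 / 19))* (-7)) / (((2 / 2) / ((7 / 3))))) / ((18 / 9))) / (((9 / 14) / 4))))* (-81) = 27245253674738248785 / 84000970375168 - 1814448230067360375* sqrt(15) / 384004436000768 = 306044.39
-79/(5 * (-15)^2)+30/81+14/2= 24638/3375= 7.30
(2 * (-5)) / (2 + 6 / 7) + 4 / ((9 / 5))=-23 / 18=-1.28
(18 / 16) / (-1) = -9 / 8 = -1.12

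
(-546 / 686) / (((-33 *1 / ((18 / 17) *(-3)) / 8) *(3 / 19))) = -35568 / 9163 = -3.88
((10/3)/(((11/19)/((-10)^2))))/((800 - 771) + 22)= 19000/1683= 11.29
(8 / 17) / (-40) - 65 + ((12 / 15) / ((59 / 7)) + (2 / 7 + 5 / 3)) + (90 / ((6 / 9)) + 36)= 11377762 / 105315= 108.04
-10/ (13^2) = -10/ 169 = -0.06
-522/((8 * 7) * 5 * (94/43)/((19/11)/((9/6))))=-71079/72380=-0.98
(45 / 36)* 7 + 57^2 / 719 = 13.27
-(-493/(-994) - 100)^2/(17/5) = -48912973245/16796612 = -2912.07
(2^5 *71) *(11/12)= 6248/3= 2082.67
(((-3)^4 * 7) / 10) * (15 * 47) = 79947 / 2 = 39973.50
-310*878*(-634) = 172562120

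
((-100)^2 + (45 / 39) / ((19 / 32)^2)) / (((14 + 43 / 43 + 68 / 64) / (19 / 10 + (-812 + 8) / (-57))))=228417343616 / 22915919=9967.63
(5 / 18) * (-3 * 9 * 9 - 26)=-74.72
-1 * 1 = -1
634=634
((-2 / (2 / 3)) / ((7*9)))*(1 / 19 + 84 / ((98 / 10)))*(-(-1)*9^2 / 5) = -6.65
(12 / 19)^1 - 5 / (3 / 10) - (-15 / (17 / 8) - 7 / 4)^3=11963151695 / 17922624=667.49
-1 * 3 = -3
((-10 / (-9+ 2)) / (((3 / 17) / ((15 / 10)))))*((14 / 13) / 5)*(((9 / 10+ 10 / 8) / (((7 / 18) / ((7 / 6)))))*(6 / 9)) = 731 / 65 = 11.25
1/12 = 0.08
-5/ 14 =-0.36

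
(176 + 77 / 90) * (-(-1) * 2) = 15917 / 45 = 353.71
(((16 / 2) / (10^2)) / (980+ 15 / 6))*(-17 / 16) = -17 / 196500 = -0.00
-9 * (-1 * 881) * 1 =7929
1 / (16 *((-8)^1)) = -1 / 128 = -0.01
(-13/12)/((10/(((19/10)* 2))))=-247/600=-0.41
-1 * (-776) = 776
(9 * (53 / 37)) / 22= 0.59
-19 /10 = -1.90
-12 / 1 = -12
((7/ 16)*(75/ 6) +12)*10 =2795/ 16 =174.69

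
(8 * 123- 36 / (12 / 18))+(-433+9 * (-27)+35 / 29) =7401 / 29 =255.21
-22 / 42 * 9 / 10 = -33 / 70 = -0.47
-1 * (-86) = 86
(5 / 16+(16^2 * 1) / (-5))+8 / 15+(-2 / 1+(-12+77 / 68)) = -51589 / 816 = -63.22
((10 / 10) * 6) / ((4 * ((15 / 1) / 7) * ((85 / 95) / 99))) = 13167 / 170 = 77.45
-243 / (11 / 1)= -243 / 11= -22.09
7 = 7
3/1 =3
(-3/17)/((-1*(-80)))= -3/1360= -0.00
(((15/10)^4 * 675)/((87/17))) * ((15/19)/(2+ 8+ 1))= 47.92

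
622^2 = 386884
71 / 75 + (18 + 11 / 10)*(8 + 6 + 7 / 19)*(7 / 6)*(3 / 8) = 5518183 / 45600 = 121.01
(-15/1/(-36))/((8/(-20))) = -1.04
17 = 17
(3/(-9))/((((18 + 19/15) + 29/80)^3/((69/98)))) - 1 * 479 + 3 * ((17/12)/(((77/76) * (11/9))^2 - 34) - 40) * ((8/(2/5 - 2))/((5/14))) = 93602973271453024992113/77818785093958403705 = 1202.83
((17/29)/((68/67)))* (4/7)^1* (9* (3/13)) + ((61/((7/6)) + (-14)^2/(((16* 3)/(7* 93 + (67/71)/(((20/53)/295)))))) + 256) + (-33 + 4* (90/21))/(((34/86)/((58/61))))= 55412262065707/9326479344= 5941.39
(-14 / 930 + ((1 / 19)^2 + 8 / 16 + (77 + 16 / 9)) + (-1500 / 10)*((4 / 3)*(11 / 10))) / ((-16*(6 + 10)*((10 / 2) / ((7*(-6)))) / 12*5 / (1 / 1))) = -992224709 / 89528000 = -11.08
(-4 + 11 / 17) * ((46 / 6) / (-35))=0.73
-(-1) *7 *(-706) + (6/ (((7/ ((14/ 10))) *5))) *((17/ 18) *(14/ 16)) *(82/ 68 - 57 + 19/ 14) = -1485839/ 300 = -4952.80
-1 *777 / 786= -259 / 262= -0.99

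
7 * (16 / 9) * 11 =1232 / 9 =136.89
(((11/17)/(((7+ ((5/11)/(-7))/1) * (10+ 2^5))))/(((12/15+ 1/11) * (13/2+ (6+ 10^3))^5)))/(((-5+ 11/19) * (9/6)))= -101156/286268261372350154296875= -0.00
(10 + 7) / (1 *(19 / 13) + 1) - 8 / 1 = -35 / 32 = -1.09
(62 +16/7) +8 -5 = 471/7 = 67.29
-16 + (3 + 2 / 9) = -115 / 9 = -12.78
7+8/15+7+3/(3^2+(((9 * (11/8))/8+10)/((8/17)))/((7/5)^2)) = 118819966/8098005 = 14.67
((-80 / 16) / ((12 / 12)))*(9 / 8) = -45 / 8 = -5.62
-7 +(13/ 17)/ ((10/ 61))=-397/ 170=-2.34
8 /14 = 4 /7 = 0.57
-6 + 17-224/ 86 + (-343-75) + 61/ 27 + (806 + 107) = 587065/ 1161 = 505.65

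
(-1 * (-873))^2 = 762129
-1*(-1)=1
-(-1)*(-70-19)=-89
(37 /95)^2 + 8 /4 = 2.15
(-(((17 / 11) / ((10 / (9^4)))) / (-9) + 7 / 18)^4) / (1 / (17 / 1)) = -162180287081210580992 / 60037250625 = -2701327682.28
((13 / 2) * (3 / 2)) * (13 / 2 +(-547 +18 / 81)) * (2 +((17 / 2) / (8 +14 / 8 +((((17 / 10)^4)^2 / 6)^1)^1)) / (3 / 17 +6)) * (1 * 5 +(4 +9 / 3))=-11715842941348975 / 89780302087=-130494.58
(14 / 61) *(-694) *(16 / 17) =-155456 / 1037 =-149.91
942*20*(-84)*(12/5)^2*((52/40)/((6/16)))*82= -64781144064/25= -2591245762.56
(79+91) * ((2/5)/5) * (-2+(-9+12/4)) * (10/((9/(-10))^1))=10880/9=1208.89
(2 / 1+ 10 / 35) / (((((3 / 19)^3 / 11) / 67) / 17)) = 7275040.08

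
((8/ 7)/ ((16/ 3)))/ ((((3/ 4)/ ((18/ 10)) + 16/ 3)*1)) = 6/ 161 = 0.04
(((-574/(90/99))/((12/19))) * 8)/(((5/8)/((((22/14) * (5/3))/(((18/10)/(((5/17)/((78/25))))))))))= -94259000/53703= -1755.19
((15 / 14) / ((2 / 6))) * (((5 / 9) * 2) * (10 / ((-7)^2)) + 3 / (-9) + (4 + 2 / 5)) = 13.80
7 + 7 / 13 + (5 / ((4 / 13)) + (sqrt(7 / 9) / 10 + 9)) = sqrt(7) / 30 + 1705 / 52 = 32.88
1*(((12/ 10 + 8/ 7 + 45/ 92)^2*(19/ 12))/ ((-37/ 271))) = -428171072989/ 4603569600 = -93.01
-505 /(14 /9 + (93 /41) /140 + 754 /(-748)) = -4878512100 /5445929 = -895.81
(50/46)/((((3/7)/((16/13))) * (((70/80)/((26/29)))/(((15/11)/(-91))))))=-32000/667667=-0.05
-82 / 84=-41 / 42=-0.98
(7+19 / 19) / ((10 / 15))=12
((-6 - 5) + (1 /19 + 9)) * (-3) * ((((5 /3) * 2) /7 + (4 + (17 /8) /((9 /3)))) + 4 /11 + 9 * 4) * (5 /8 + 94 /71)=3144872979 /6647872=473.06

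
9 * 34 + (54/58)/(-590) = 5235633/17110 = 306.00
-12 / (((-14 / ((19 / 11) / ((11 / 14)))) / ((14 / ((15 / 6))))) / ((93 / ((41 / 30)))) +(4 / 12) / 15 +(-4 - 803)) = 17811360 / 1197805781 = 0.01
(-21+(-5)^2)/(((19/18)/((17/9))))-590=-582.84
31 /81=0.38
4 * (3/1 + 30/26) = 216/13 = 16.62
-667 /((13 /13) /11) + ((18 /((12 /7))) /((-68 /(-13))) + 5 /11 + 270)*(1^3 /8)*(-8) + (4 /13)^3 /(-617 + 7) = -7628083517047 /1002447160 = -7609.46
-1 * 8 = -8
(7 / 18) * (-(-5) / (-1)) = -35 / 18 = -1.94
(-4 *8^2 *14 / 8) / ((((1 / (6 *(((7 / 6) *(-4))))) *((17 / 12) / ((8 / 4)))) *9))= 1967.69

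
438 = 438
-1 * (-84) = 84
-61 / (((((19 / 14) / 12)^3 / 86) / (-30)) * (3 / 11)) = 2736206161920 / 6859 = 398922023.90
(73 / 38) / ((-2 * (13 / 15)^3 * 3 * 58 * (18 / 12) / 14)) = -191625 / 2421094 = -0.08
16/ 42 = 8/ 21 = 0.38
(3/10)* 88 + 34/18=1273/45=28.29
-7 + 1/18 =-125/18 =-6.94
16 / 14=8 / 7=1.14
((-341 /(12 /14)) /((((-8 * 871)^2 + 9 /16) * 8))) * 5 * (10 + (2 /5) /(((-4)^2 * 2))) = -637329 /12429574288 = -0.00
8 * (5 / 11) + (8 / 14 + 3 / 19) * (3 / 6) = 11707 / 2926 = 4.00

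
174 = 174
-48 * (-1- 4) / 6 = 40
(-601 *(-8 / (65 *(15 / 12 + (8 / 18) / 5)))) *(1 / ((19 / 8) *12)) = 115392 / 59527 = 1.94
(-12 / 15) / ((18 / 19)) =-38 / 45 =-0.84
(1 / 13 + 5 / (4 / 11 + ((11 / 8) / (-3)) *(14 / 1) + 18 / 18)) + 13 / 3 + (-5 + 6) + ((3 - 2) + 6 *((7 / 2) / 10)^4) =11468171639 / 2081040000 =5.51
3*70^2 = 14700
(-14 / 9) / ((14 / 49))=-49 / 9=-5.44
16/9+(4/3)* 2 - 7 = -23/9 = -2.56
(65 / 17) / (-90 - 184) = -65 / 4658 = -0.01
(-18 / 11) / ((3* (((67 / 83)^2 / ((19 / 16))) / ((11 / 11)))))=-0.99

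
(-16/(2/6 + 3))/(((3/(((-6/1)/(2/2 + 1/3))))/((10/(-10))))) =-7.20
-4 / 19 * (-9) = 36 / 19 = 1.89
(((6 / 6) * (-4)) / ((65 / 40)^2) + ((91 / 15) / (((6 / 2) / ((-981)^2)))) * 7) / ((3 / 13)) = 11511226357 / 195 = 59031930.04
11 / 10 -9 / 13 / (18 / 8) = 103 / 130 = 0.79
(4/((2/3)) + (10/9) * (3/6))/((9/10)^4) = 9.99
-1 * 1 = -1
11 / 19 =0.58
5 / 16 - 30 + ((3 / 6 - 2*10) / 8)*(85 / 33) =-3165 / 88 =-35.97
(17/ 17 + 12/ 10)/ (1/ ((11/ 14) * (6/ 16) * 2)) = 1.30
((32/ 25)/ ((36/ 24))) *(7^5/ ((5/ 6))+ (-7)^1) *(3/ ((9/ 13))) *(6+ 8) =1174199936/ 1125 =1043733.28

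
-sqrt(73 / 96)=-sqrt(438) / 24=-0.87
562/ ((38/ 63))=17703/ 19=931.74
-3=-3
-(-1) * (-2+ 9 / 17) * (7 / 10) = -35 / 34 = -1.03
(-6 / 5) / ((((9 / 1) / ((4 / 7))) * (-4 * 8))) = 1 / 420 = 0.00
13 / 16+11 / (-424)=667 / 848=0.79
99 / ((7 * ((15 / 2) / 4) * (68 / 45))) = 594 / 119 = 4.99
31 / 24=1.29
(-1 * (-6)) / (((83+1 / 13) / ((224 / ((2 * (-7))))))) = -52 / 45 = -1.16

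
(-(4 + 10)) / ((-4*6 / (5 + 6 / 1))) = 77 / 12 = 6.42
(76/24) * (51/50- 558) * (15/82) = -529131/1640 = -322.64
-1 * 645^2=-416025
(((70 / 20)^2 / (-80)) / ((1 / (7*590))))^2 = 409536169 / 1024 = 399937.67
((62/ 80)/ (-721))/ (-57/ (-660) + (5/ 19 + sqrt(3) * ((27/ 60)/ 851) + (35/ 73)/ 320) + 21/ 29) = -12096709666674166219048/ 12099646826985405018984457 + 5949466469948884608 * sqrt(3)/ 12099646826985405018984457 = -0.00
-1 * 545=-545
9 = 9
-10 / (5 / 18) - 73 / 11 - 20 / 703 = -329927 / 7733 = -42.66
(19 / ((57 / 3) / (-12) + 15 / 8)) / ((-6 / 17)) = -1292 / 7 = -184.57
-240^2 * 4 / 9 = -25600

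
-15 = -15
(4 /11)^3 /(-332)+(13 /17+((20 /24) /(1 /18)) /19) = 55452278 /35682779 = 1.55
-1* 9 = -9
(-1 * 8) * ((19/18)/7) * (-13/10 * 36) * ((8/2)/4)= 1976/35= 56.46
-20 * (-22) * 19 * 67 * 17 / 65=1904408 / 13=146492.92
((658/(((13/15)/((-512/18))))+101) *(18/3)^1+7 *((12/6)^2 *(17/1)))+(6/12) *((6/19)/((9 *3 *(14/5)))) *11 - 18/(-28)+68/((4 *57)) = -1999470556/15561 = -128492.42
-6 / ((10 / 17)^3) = -14739 / 500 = -29.48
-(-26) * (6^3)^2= 1213056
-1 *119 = -119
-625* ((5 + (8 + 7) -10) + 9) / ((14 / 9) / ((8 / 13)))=-427500 / 91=-4697.80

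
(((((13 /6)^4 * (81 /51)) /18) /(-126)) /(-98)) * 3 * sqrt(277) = 28561 * sqrt(277) /60455808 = 0.01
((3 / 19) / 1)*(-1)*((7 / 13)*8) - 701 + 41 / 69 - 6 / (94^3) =-4962161364665 / 7077821556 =-701.09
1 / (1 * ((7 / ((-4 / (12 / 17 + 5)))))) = -68 / 679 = -0.10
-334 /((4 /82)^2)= -280727 /2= -140363.50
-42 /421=-0.10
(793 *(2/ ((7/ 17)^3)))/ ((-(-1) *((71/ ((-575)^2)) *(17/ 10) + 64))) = 25762359512500/ 72579214001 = 354.96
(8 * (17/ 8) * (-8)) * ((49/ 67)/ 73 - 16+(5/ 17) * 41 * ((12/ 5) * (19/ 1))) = -355132392/ 4891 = -72609.36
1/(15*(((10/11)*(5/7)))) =77/750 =0.10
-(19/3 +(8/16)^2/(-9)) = -227/36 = -6.31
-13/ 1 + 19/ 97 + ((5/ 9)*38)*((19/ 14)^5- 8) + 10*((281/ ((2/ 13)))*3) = 4281282270863/ 78253392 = 54710.50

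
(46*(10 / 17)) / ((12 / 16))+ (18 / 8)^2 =33571 / 816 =41.14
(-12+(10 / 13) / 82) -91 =-54894 / 533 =-102.99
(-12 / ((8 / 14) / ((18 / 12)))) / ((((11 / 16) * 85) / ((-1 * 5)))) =504 / 187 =2.70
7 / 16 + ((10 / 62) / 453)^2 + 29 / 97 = 0.74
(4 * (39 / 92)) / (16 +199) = 39 / 4945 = 0.01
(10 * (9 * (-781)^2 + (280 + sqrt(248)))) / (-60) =-5489929 / 6 - sqrt(62) / 3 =-914990.79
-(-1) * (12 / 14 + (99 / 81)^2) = 1333 / 567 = 2.35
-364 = -364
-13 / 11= -1.18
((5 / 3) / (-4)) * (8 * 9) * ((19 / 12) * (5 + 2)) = -665 / 2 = -332.50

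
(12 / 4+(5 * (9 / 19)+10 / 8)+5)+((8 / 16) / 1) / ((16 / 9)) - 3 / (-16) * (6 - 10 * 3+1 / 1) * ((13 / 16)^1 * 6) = -22189 / 2432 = -9.12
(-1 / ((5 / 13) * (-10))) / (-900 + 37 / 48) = -0.00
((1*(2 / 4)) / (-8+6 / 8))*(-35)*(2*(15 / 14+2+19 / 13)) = 21.88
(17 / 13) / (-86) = -17 / 1118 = -0.02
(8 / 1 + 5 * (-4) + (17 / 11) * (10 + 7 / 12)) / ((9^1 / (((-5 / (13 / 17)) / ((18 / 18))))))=-48875 / 15444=-3.16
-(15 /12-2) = 0.75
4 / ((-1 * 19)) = -4 / 19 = -0.21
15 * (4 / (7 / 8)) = 480 / 7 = 68.57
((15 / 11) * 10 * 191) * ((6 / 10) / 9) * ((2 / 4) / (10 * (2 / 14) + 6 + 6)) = 6685 / 1034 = 6.47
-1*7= -7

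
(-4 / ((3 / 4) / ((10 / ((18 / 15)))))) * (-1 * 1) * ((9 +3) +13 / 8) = 5450 / 9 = 605.56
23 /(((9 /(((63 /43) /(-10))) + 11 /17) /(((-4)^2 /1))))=-43792 /7233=-6.05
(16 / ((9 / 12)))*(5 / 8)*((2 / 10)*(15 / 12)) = 10 / 3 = 3.33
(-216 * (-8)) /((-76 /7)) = -159.16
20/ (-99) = -20/ 99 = -0.20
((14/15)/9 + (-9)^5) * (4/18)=-15943202/1215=-13121.98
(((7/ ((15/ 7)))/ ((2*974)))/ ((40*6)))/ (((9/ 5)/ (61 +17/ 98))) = 1199/ 5049216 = 0.00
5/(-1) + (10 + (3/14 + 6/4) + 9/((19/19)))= 110/7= 15.71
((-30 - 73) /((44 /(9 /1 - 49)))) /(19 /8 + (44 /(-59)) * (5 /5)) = 486160 /8459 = 57.47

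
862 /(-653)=-862 /653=-1.32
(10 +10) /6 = 10 /3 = 3.33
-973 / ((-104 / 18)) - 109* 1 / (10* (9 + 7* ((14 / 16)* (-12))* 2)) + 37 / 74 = 757888 / 4485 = 168.98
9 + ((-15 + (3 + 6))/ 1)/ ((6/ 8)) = 1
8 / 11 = 0.73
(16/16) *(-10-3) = -13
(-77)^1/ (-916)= 77/ 916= 0.08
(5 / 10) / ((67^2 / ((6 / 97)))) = 3 / 435433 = 0.00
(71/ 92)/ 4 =71/ 368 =0.19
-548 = -548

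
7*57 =399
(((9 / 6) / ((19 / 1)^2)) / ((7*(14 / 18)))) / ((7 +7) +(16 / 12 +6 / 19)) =81 / 1660904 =0.00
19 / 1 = 19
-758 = -758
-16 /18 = -8 /9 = -0.89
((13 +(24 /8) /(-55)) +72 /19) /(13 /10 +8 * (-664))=-34976 /11099363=-0.00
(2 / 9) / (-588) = -1 / 2646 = -0.00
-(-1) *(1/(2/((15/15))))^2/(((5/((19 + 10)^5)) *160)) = 20511149/3200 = 6409.73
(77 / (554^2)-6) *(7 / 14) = -1841419 / 613832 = -3.00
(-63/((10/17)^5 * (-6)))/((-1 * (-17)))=1753941/200000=8.77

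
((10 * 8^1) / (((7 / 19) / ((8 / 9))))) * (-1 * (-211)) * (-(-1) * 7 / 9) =2565760 / 81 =31676.05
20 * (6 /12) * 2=20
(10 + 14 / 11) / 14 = 62 / 77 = 0.81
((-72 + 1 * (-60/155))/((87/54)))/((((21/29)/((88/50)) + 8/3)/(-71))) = 1036.36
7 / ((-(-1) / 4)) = 28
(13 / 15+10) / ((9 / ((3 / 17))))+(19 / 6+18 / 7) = 63737 / 10710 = 5.95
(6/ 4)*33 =99/ 2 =49.50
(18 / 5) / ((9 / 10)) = 4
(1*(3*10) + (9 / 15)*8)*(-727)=-126498 / 5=-25299.60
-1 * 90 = -90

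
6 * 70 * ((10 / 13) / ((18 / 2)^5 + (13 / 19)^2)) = 758100 / 138559577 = 0.01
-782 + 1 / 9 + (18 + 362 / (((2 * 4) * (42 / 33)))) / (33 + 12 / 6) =-13765529 / 17640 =-780.36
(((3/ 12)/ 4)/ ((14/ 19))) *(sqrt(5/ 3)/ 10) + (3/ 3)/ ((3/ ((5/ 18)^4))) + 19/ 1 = 19 *sqrt(15)/ 6720 + 5984257/ 314928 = 19.01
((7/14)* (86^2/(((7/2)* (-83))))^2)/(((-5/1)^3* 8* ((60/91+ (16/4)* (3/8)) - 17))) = 355555304/16281290375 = 0.02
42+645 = 687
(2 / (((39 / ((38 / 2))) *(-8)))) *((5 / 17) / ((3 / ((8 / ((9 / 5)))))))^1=-950 / 17901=-0.05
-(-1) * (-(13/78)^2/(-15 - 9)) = 1/864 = 0.00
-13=-13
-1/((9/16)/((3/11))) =-16/33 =-0.48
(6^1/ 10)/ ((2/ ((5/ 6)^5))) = 625/ 5184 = 0.12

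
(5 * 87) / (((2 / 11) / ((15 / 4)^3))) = 126166.99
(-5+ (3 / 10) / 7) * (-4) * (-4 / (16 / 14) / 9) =-347 / 45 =-7.71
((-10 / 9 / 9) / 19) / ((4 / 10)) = -25 / 1539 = -0.02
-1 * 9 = -9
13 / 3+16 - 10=31 / 3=10.33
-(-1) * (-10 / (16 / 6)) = -15 / 4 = -3.75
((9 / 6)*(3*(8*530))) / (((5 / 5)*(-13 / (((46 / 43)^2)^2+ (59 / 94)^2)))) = -2500.38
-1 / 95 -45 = -4276 / 95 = -45.01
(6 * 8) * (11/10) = 264/5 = 52.80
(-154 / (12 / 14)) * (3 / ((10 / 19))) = -10241 / 10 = -1024.10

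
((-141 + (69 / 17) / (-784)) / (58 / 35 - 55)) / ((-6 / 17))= -3132195 / 418208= -7.49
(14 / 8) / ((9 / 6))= 7 / 6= 1.17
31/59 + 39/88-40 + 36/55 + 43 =120017/25960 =4.62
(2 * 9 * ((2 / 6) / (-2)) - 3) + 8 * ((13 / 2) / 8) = 1 / 2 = 0.50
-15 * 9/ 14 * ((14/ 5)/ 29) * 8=-216/ 29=-7.45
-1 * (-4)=4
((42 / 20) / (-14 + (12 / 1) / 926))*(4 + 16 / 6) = -3241 / 3238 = -1.00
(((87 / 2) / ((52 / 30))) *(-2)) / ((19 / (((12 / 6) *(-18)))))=23490 / 247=95.10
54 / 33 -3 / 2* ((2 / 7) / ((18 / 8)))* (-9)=3.35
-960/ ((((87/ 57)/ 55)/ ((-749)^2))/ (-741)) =417031986571200/ 29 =14380413330041.38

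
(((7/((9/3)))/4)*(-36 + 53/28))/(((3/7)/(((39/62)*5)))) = -146.01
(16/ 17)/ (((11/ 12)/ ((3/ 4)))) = 144/ 187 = 0.77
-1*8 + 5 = -3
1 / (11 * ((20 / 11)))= 0.05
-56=-56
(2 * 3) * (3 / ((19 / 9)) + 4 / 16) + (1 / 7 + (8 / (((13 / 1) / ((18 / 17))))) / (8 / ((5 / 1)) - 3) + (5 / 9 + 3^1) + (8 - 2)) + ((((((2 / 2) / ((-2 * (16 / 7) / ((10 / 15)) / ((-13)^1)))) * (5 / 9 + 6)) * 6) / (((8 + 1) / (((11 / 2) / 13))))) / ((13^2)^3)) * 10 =136199842225963 / 7071893016552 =19.26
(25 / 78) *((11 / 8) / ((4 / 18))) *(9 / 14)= 7425 / 5824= 1.27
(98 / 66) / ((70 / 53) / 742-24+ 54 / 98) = -6744409 / 106500768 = -0.06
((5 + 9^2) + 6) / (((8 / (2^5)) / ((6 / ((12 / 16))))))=2944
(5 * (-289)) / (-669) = 1445 / 669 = 2.16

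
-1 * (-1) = 1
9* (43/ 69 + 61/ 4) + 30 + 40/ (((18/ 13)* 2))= 155087/ 828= 187.30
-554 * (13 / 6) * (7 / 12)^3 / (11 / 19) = -23467717 / 57024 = -411.54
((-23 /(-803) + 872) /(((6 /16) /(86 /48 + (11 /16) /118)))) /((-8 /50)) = -59409443825 /2274096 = -26124.42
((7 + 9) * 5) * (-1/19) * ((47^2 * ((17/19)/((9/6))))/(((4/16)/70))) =-1682374400/1083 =-1553438.97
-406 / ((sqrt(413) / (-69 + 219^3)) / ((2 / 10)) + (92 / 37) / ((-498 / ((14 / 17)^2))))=95971614119560895964 *sqrt(413) / 5693806268588219909 + 682680150315484592220096 / 5693806268588219909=120241.27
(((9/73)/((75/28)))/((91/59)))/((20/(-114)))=-20178/118625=-0.17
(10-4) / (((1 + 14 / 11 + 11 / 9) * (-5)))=-297 / 865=-0.34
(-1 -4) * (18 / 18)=-5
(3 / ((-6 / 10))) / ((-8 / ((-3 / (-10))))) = 3 / 16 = 0.19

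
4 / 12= 1 / 3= 0.33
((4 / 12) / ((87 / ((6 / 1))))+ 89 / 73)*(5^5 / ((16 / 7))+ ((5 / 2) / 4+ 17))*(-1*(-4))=174796573 / 25404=6880.67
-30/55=-6/11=-0.55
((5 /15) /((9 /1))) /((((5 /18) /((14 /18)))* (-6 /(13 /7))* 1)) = -0.03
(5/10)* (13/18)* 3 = 13/12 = 1.08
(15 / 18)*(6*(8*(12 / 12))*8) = 320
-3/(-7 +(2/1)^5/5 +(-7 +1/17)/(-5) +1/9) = -2295/688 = -3.34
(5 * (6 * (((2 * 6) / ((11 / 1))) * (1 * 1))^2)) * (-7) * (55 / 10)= -15120 / 11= -1374.55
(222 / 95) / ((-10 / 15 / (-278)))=92574 / 95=974.46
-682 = -682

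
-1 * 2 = -2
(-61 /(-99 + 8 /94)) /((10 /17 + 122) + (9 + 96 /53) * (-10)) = 2583167 /60632258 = 0.04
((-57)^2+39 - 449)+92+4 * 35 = 3071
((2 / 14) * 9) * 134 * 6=7236 / 7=1033.71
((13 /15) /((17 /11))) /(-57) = -143 /14535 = -0.01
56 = 56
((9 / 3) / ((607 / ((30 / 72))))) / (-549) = -5 / 1332972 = -0.00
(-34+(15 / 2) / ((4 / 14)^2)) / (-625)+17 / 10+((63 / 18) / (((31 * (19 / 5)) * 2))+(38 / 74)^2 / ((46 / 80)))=192956296441 / 92729215000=2.08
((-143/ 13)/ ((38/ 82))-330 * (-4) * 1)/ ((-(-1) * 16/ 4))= 24629/ 76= 324.07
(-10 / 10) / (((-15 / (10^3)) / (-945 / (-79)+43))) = 868400 / 237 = 3664.14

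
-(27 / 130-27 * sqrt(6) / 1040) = -27 / 130 + 27 * sqrt(6) / 1040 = -0.14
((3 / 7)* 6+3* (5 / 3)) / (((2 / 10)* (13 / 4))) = 1060 / 91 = 11.65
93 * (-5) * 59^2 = -1618665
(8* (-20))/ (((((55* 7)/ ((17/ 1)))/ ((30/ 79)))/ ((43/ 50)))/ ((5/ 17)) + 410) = -4128/ 16661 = -0.25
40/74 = 20/37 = 0.54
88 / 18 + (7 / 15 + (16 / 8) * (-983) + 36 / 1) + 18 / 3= -1918.64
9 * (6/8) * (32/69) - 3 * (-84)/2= 129.13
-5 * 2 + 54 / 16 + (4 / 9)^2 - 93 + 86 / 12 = -59785 / 648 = -92.26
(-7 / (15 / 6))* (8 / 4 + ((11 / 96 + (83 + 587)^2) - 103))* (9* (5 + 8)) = -2352425439 / 16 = -147026589.94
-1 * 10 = -10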